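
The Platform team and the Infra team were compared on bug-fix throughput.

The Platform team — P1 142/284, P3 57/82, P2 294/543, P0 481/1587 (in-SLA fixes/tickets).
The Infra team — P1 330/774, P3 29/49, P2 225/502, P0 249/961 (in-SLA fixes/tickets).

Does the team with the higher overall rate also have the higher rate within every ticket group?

Yes

P1: the Platform team 142/284 = 50.0%, the Infra team 330/774 = 42.6% → the Platform team
P3: the Platform team 57/82 = 69.5%, the Infra team 29/49 = 59.2% → the Platform team
P2: the Platform team 294/543 = 54.1%, the Infra team 225/502 = 44.8% → the Platform team
P0: the Platform team 481/1587 = 30.3%, the Infra team 249/961 = 25.9% → the Platform team
Overall: the Platform team 974/2496 = 39.0%, the Infra team 833/2286 = 36.4% → the Platform team
The Platform team wins overall and in every ticket group — no reversal.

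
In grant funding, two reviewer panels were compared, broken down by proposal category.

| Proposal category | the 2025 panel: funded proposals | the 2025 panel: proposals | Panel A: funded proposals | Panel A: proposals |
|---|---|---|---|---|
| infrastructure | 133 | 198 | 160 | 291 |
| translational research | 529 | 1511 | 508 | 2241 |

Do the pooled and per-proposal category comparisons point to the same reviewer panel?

Yes

Infrastructure: the 2025 panel 133/198 = 67.2%, Panel A 160/291 = 55.0% → the 2025 panel
Translational research: the 2025 panel 529/1511 = 35.0%, Panel A 508/2241 = 22.7% → the 2025 panel
Overall: the 2025 panel 662/1709 = 38.7%, Panel A 668/2532 = 26.4% → the 2025 panel
The 2025 panel wins overall and in every proposal group — no reversal.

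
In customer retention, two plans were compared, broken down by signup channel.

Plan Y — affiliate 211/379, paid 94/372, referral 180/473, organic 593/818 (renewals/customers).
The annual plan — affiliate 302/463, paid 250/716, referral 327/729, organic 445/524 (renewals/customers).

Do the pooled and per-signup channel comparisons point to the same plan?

Yes

Affiliate: Plan Y 211/379 = 55.7%, the annual plan 302/463 = 65.2% → the annual plan
Paid: Plan Y 94/372 = 25.3%, the annual plan 250/716 = 34.9% → the annual plan
Referral: Plan Y 180/473 = 38.1%, the annual plan 327/729 = 44.9% → the annual plan
Organic: Plan Y 593/818 = 72.5%, the annual plan 445/524 = 84.9% → the annual plan
Overall: Plan Y 1078/2042 = 52.8%, the annual plan 1324/2432 = 54.4% → the annual plan
The annual plan wins overall and in every signup group — no reversal.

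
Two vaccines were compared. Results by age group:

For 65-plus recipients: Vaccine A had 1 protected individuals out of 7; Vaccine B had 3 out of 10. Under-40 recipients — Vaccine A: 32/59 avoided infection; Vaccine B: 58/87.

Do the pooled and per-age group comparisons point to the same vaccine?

65-plus: Vaccine A 1/7 = 14.3%, Vaccine B 3/10 = 30.0% → Vaccine B
Under-40: Vaccine A 32/59 = 54.2%, Vaccine B 58/87 = 66.7% → Vaccine B
Overall: Vaccine A 33/66 = 50.0%, Vaccine B 61/97 = 62.9% → Vaccine B
Vaccine B wins overall and in every age group — no reversal.

Yes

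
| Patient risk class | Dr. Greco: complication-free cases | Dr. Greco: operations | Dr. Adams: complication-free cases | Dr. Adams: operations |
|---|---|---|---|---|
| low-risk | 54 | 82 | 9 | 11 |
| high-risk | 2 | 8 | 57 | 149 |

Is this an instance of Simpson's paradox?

Yes

Low-risk: Dr. Greco 54/82 = 65.9%, Dr. Adams 9/11 = 81.8% → Dr. Adams
High-risk: Dr. Greco 2/8 = 25.0%, Dr. Adams 57/149 = 38.3% → Dr. Adams
Overall: Dr. Greco 56/90 = 62.2%, Dr. Adams 66/160 = 41.2% → Dr. Greco
Dr. Adams wins each patient risk group but Dr. Greco wins overall — the comparison reverses. Dr. Adams's operations skew toward high-risk, which has a lower base rate.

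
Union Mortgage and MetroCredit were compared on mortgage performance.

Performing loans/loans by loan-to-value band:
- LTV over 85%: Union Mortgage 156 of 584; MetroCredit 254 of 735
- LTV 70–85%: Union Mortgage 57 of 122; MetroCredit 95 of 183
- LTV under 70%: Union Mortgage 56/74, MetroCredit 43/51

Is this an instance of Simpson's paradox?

No

LTV over 85%: Union Mortgage 156/584 = 26.7%, MetroCredit 254/735 = 34.6% → MetroCredit
LTV 70–85%: Union Mortgage 57/122 = 46.7%, MetroCredit 95/183 = 51.9% → MetroCredit
LTV under 70%: Union Mortgage 56/74 = 75.7%, MetroCredit 43/51 = 84.3% → MetroCredit
Overall: Union Mortgage 269/780 = 34.5%, MetroCredit 392/969 = 40.5% → MetroCredit
MetroCredit wins overall and in every loan-to-value group — no reversal.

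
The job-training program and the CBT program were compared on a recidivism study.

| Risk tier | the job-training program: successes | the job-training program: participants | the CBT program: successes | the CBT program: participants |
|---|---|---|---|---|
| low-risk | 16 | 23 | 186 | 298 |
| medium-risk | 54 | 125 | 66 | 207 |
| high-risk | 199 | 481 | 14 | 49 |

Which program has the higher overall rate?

Low-risk: the job-training program 16/23 = 69.6%, the CBT program 186/298 = 62.4% → the job-training program
Medium-risk: the job-training program 54/125 = 43.2%, the CBT program 66/207 = 31.9% → the job-training program
High-risk: the job-training program 199/481 = 41.4%, the CBT program 14/49 = 28.6% → the job-training program
Overall: the job-training program 269/629 = 42.8%, the CBT program 266/554 = 48.0% → the CBT program
(The job-training program wins every risk group but the CBT program wins overall — the job-training program's participants skew toward the low-rate high-risk group.)

the CBT program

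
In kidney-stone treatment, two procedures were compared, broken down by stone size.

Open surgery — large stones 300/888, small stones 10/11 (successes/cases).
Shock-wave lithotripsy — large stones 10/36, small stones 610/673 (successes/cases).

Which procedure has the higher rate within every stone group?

Large stones: open surgery 300/888 = 33.8%, shock-wave lithotripsy 10/36 = 27.8% → open surgery
Small stones: open surgery 10/11 = 90.9%, shock-wave lithotripsy 610/673 = 90.6% → open surgery
Open surgery has the higher rate in both groups.

open surgery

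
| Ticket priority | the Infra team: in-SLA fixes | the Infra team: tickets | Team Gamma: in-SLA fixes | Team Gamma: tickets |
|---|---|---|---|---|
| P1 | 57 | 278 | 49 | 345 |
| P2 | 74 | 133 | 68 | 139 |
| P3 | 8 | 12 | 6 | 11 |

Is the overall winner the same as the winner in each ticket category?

P1: the Infra team 57/278 = 20.5%, Team Gamma 49/345 = 14.2% → the Infra team
P2: the Infra team 74/133 = 55.6%, Team Gamma 68/139 = 48.9% → the Infra team
P3: the Infra team 8/12 = 66.7%, Team Gamma 6/11 = 54.5% → the Infra team
Overall: the Infra team 139/423 = 32.9%, Team Gamma 123/495 = 24.8% → the Infra team
The Infra team wins overall and in every ticket group — no reversal.

Yes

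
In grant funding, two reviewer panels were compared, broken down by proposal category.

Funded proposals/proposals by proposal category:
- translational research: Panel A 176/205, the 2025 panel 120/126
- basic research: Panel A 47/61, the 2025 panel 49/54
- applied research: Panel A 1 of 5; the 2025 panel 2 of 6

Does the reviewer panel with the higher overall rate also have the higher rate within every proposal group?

Yes

Translational research: Panel A 176/205 = 85.9%, the 2025 panel 120/126 = 95.2% → the 2025 panel
Basic research: Panel A 47/61 = 77.0%, the 2025 panel 49/54 = 90.7% → the 2025 panel
Applied research: Panel A 1/5 = 20.0%, the 2025 panel 2/6 = 33.3% → the 2025 panel
Overall: Panel A 224/271 = 82.7%, the 2025 panel 171/186 = 91.9% → the 2025 panel
The 2025 panel wins overall and in every proposal group — no reversal.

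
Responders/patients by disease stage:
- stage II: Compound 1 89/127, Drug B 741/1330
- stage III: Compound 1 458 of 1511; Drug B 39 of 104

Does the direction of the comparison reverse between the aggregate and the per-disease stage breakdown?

Stage II: Compound 1 89/127 = 70.1%, Drug B 741/1330 = 55.7% → Compound 1
Stage III: Compound 1 458/1511 = 30.3%, Drug B 39/104 = 37.5% → Drug B
Overall: Compound 1 547/1638 = 33.4%, Drug B 780/1434 = 54.4% → Drug B
Neither sweeps: Compound 1 wins 1 of 2 groups, Drug B wins 1. Drug B wins overall but not every group — no Simpson reversal.

No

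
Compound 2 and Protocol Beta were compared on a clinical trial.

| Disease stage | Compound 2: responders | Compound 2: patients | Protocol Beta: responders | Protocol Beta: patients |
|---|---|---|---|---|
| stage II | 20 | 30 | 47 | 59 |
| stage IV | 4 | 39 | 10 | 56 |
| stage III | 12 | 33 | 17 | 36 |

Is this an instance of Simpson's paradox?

No

Stage II: Compound 2 20/30 = 66.7%, Protocol Beta 47/59 = 79.7% → Protocol Beta
Stage IV: Compound 2 4/39 = 10.3%, Protocol Beta 10/56 = 17.9% → Protocol Beta
Stage III: Compound 2 12/33 = 36.4%, Protocol Beta 17/36 = 47.2% → Protocol Beta
Overall: Compound 2 36/102 = 35.3%, Protocol Beta 74/151 = 49.0% → Protocol Beta
Protocol Beta wins overall and in every disease group — no reversal.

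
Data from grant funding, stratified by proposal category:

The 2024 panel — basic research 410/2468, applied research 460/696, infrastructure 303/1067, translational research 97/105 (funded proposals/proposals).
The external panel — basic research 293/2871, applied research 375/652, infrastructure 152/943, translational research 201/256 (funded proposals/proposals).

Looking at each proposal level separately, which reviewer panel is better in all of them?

the 2024 panel

Basic research: the 2024 panel 410/2468 = 16.6%, the external panel 293/2871 = 10.2% → the 2024 panel
Applied research: the 2024 panel 460/696 = 66.1%, the external panel 375/652 = 57.5% → the 2024 panel
Infrastructure: the 2024 panel 303/1067 = 28.4%, the external panel 152/943 = 16.1% → the 2024 panel
Translational research: the 2024 panel 97/105 = 92.4%, the external panel 201/256 = 78.5% → the 2024 panel
The 2024 panel has the higher rate in all 4 groups.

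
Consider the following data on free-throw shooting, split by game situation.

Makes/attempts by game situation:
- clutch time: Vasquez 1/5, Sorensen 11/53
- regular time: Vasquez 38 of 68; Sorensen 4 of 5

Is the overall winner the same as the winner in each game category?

Clutch time: Vasquez 1/5 = 20.0%, Sorensen 11/53 = 20.8% → Sorensen
Regular time: Vasquez 38/68 = 55.9%, Sorensen 4/5 = 80.0% → Sorensen
Overall: Vasquez 39/73 = 53.4%, Sorensen 15/58 = 25.9% → Vasquez
Sorensen wins each game group but Vasquez wins overall — the comparison reverses. Sorensen's attempts skew toward clutch time, which has a lower base rate.

No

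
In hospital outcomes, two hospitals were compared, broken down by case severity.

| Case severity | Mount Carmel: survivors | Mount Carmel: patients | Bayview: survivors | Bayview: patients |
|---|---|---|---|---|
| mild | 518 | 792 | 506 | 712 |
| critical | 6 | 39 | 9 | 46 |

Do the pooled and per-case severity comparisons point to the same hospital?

Yes

Mild: Mount Carmel 518/792 = 65.4%, Bayview 506/712 = 71.1% → Bayview
Critical: Mount Carmel 6/39 = 15.4%, Bayview 9/46 = 19.6% → Bayview
Overall: Mount Carmel 524/831 = 63.1%, Bayview 515/758 = 67.9% → Bayview
Bayview wins overall and in every case group — no reversal.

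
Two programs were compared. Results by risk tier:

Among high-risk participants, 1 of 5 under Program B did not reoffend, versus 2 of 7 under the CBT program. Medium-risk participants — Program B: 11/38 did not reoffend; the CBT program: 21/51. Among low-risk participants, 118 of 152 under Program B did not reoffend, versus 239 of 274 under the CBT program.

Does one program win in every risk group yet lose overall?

High-risk: Program B 1/5 = 20.0%, the CBT program 2/7 = 28.6% → the CBT program
Medium-risk: Program B 11/38 = 28.9%, the CBT program 21/51 = 41.2% → the CBT program
Low-risk: Program B 118/152 = 77.6%, the CBT program 239/274 = 87.2% → the CBT program
Overall: Program B 130/195 = 66.7%, the CBT program 262/332 = 78.9% → the CBT program
The CBT program wins overall and in every risk group — no reversal.

No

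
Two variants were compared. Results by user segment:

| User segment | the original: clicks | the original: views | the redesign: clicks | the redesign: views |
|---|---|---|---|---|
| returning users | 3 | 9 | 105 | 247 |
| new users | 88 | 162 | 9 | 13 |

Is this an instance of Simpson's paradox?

Returning users: the original 3/9 = 33.3%, the redesign 105/247 = 42.5% → the redesign
New users: the original 88/162 = 54.3%, the redesign 9/13 = 69.2% → the redesign
Overall: the original 91/171 = 53.2%, the redesign 114/260 = 43.8% → the original
The redesign wins each user group but the original wins overall — the comparison reverses. The redesign's views skew toward returning users, which has a lower base rate.

Yes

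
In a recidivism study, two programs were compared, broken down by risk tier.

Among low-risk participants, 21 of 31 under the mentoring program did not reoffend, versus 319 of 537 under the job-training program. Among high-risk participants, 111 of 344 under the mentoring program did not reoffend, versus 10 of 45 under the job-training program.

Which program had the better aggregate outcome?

the job-training program

Low-risk: the mentoring program 21/31 = 67.7%, the job-training program 319/537 = 59.4% → the mentoring program
High-risk: the mentoring program 111/344 = 32.3%, the job-training program 10/45 = 22.2% → the mentoring program
Overall: the mentoring program 132/375 = 35.2%, the job-training program 329/582 = 56.5% → the job-training program
(The mentoring program wins every risk group but the job-training program wins overall — the mentoring program's participants skew toward the low-rate high-risk group.)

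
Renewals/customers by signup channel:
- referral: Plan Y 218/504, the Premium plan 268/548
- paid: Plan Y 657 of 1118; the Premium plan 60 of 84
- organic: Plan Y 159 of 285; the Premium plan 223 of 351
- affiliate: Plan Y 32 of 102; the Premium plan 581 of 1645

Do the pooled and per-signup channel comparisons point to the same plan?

No

Referral: Plan Y 218/504 = 43.3%, the Premium plan 268/548 = 48.9% → the Premium plan
Paid: Plan Y 657/1118 = 58.8%, the Premium plan 60/84 = 71.4% → the Premium plan
Organic: Plan Y 159/285 = 55.8%, the Premium plan 223/351 = 63.5% → the Premium plan
Affiliate: Plan Y 32/102 = 31.4%, the Premium plan 581/1645 = 35.3% → the Premium plan
Overall: Plan Y 1066/2009 = 53.1%, the Premium plan 1132/2628 = 43.1% → Plan Y
The Premium plan wins each signup group but Plan Y wins overall — the comparison reverses. The Premium plan's customers skew toward affiliate, which has a lower base rate.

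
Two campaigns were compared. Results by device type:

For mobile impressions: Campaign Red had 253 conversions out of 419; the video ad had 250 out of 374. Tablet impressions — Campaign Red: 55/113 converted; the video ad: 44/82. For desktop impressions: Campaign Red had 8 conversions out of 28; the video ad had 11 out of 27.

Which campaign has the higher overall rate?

Mobile: Campaign Red 253/419 = 60.4%, the video ad 250/374 = 66.8% → the video ad
Tablet: Campaign Red 55/113 = 48.7%, the video ad 44/82 = 53.7% → the video ad
Desktop: Campaign Red 8/28 = 28.6%, the video ad 11/27 = 40.7% → the video ad
Overall: Campaign Red 316/560 = 56.4%, the video ad 305/483 = 63.1% → the video ad

the video ad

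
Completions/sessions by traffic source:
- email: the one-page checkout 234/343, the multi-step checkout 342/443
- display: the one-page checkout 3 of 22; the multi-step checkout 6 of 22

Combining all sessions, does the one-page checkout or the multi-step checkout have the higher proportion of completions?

the multi-step checkout

Email: the one-page checkout 234/343 = 68.2%, the multi-step checkout 342/443 = 77.2% → the multi-step checkout
Display: the one-page checkout 3/22 = 13.6%, the multi-step checkout 6/22 = 27.3% → the multi-step checkout
Overall: the one-page checkout 237/365 = 64.9%, the multi-step checkout 348/465 = 74.8% → the multi-step checkout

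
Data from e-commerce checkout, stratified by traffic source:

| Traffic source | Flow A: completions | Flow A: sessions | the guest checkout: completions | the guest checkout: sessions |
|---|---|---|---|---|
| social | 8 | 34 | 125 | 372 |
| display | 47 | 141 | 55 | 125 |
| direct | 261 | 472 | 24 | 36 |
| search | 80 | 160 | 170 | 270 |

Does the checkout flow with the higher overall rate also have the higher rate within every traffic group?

No

Social: Flow A 8/34 = 23.5%, the guest checkout 125/372 = 33.6% → the guest checkout
Display: Flow A 47/141 = 33.3%, the guest checkout 55/125 = 44.0% → the guest checkout
Direct: Flow A 261/472 = 55.3%, the guest checkout 24/36 = 66.7% → the guest checkout
Search: Flow A 80/160 = 50.0%, the guest checkout 170/270 = 63.0% → the guest checkout
Overall: Flow A 396/807 = 49.1%, the guest checkout 374/803 = 46.6% → Flow A
The guest checkout wins each traffic group but Flow A wins overall — the comparison reverses. The guest checkout's sessions skew toward social, which has a lower base rate.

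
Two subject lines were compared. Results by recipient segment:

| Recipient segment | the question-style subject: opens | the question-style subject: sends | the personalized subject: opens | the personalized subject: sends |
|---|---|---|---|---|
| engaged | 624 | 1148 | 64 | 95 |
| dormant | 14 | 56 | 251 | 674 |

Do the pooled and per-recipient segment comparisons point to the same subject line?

Engaged: the question-style subject 624/1148 = 54.4%, the personalized subject 64/95 = 67.4% → the personalized subject
Dormant: the question-style subject 14/56 = 25.0%, the personalized subject 251/674 = 37.2% → the personalized subject
Overall: the question-style subject 638/1204 = 53.0%, the personalized subject 315/769 = 41.0% → the question-style subject
The personalized subject wins each recipient group but the question-style subject wins overall — the comparison reverses. The personalized subject's sends skew toward dormant, which has a lower base rate.

No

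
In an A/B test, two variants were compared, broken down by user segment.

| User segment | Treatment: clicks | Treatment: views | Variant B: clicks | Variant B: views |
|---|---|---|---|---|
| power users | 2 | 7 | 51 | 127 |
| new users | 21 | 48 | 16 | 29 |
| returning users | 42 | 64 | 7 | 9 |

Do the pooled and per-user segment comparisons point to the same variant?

No

Power users: Treatment 2/7 = 28.6%, Variant B 51/127 = 40.2% → Variant B
New users: Treatment 21/48 = 43.8%, Variant B 16/29 = 55.2% → Variant B
Returning users: Treatment 42/64 = 65.6%, Variant B 7/9 = 77.8% → Variant B
Overall: Treatment 65/119 = 54.6%, Variant B 74/165 = 44.8% → Treatment
Variant B wins each user group but Treatment wins overall — the comparison reverses. Variant B's views skew toward power users, which has a lower base rate.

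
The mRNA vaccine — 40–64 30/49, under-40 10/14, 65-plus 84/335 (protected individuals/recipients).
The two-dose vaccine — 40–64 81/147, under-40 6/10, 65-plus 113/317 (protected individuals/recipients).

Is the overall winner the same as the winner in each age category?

No

40–64: the mRNA vaccine 30/49 = 61.2%, the two-dose vaccine 81/147 = 55.1% → the mRNA vaccine
Under-40: the mRNA vaccine 10/14 = 71.4%, the two-dose vaccine 6/10 = 60.0% → the mRNA vaccine
65-plus: the mRNA vaccine 84/335 = 25.1%, the two-dose vaccine 113/317 = 35.6% → the two-dose vaccine
Overall: the mRNA vaccine 124/398 = 31.2%, the two-dose vaccine 200/474 = 42.2% → the two-dose vaccine
Neither sweeps: the mRNA vaccine wins 2 of 3 groups, the two-dose vaccine wins 1. The two-dose vaccine wins overall but not every group — no Simpson reversal.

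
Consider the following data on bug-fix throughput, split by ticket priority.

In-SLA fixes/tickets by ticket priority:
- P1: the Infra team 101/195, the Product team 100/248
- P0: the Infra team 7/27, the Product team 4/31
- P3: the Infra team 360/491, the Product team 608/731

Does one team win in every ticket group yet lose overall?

No

P1: the Infra team 101/195 = 51.8%, the Product team 100/248 = 40.3% → the Infra team
P0: the Infra team 7/27 = 25.9%, the Product team 4/31 = 12.9% → the Infra team
P3: the Infra team 360/491 = 73.3%, the Product team 608/731 = 83.2% → the Product team
Overall: the Infra team 468/713 = 65.6%, the Product team 712/1010 = 70.5% → the Product team
Neither sweeps: the Infra team wins 2 of 3 groups, the Product team wins 1. The Product team wins overall but not every group — no Simpson reversal.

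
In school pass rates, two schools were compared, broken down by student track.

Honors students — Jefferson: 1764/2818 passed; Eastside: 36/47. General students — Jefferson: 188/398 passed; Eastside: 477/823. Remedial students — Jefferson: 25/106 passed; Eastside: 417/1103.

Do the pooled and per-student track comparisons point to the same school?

Honors: Jefferson 1764/2818 = 62.6%, Eastside 36/47 = 76.6% → Eastside
General: Jefferson 188/398 = 47.2%, Eastside 477/823 = 58.0% → Eastside
Remedial: Jefferson 25/106 = 23.6%, Eastside 417/1103 = 37.8% → Eastside
Overall: Jefferson 1977/3322 = 59.5%, Eastside 930/1973 = 47.1% → Jefferson
Eastside wins each student group but Jefferson wins overall — the comparison reverses. Eastside's students skew toward remedial, which has a lower base rate.

No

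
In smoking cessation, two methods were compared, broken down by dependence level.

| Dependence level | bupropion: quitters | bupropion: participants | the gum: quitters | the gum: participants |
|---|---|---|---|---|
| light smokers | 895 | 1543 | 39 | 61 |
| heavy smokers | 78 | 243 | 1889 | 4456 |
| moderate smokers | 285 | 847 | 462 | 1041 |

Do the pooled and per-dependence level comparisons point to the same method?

Light smokers: bupropion 895/1543 = 58.0%, the gum 39/61 = 63.9% → the gum
Heavy smokers: bupropion 78/243 = 32.1%, the gum 1889/4456 = 42.4% → the gum
Moderate smokers: bupropion 285/847 = 33.6%, the gum 462/1041 = 44.4% → the gum
Overall: bupropion 1258/2633 = 47.8%, the gum 2390/5558 = 43.0% → bupropion
The gum wins each dependence group but bupropion wins overall — the comparison reverses. The gum's participants skew toward heavy smokers, which has a lower base rate.

No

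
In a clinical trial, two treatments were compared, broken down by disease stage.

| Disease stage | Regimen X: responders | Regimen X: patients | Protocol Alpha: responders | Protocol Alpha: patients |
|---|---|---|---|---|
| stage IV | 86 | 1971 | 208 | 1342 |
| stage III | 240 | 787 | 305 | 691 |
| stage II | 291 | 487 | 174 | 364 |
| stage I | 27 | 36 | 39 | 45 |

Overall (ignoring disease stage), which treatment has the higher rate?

Stage IV: Regimen X 86/1971 = 4.4%, Protocol Alpha 208/1342 = 15.5% → Protocol Alpha
Stage III: Regimen X 240/787 = 30.5%, Protocol Alpha 305/691 = 44.1% → Protocol Alpha
Stage II: Regimen X 291/487 = 59.8%, Protocol Alpha 174/364 = 47.8% → Regimen X
Stage I: Regimen X 27/36 = 75.0%, Protocol Alpha 39/45 = 86.7% → Protocol Alpha
Overall: Regimen X 644/3281 = 19.6%, Protocol Alpha 726/2442 = 29.7% → Protocol Alpha
(Neither sweeps every disease group, but Protocol Alpha has the higher pooled rate.)

Protocol Alpha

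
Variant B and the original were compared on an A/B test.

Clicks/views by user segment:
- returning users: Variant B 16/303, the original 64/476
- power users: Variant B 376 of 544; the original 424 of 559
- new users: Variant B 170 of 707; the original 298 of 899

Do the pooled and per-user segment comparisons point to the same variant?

Returning users: Variant B 16/303 = 5.3%, the original 64/476 = 13.4% → the original
Power users: Variant B 376/544 = 69.1%, the original 424/559 = 75.8% → the original
New users: Variant B 170/707 = 24.0%, the original 298/899 = 33.1% → the original
Overall: Variant B 562/1554 = 36.2%, the original 786/1934 = 40.6% → the original
The original wins overall and in every user group — no reversal.

Yes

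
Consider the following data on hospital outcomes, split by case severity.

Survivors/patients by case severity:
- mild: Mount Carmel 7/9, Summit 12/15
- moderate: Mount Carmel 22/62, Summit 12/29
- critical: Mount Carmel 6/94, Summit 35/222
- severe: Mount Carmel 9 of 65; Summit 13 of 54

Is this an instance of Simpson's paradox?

No

Mild: Mount Carmel 7/9 = 77.8%, Summit 12/15 = 80.0% → Summit
Moderate: Mount Carmel 22/62 = 35.5%, Summit 12/29 = 41.4% → Summit
Critical: Mount Carmel 6/94 = 6.4%, Summit 35/222 = 15.8% → Summit
Severe: Mount Carmel 9/65 = 13.8%, Summit 13/54 = 24.1% → Summit
Overall: Mount Carmel 44/230 = 19.1%, Summit 72/320 = 22.5% → Summit
Summit wins overall and in every case group — no reversal.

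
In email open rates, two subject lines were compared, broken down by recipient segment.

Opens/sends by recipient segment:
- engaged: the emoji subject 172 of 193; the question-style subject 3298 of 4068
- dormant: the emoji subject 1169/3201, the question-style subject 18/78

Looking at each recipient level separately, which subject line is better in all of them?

Engaged: the emoji subject 172/193 = 89.1%, the question-style subject 3298/4068 = 81.1% → the emoji subject
Dormant: the emoji subject 1169/3201 = 36.5%, the question-style subject 18/78 = 23.1% → the emoji subject
The emoji subject has the higher rate in both groups.

the emoji subject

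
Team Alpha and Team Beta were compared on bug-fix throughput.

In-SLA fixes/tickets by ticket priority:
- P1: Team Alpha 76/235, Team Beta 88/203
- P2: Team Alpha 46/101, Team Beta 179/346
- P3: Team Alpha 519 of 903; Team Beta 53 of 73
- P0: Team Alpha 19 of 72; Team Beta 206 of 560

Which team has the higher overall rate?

Team Alpha

P1: Team Alpha 76/235 = 32.3%, Team Beta 88/203 = 43.3% → Team Beta
P2: Team Alpha 46/101 = 45.5%, Team Beta 179/346 = 51.7% → Team Beta
P3: Team Alpha 519/903 = 57.5%, Team Beta 53/73 = 72.6% → Team Beta
P0: Team Alpha 19/72 = 26.4%, Team Beta 206/560 = 36.8% → Team Beta
Overall: Team Alpha 660/1311 = 50.3%, Team Beta 526/1182 = 44.5% → Team Alpha
(Team Beta wins every ticket group but Team Alpha wins overall — Team Beta's tickets skew toward the low-rate P0 group.)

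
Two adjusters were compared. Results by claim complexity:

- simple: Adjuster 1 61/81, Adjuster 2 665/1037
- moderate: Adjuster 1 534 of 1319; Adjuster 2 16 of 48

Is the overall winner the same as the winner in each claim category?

Simple: Adjuster 1 61/81 = 75.3%, Adjuster 2 665/1037 = 64.1% → Adjuster 1
Moderate: Adjuster 1 534/1319 = 40.5%, Adjuster 2 16/48 = 33.3% → Adjuster 1
Overall: Adjuster 1 595/1400 = 42.5%, Adjuster 2 681/1085 = 62.8% → Adjuster 2
Adjuster 1 wins each claim group but Adjuster 2 wins overall — the comparison reverses. Adjuster 1's claims skew toward moderate, which has a lower base rate.

No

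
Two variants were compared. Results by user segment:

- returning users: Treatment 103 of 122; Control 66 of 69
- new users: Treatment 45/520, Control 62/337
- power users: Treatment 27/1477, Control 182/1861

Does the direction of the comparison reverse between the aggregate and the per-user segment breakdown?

Returning users: Treatment 103/122 = 84.4%, Control 66/69 = 95.7% → Control
New users: Treatment 45/520 = 8.7%, Control 62/337 = 18.4% → Control
Power users: Treatment 27/1477 = 1.8%, Control 182/1861 = 9.8% → Control
Overall: Treatment 175/2119 = 8.3%, Control 310/2267 = 13.7% → Control
Control wins overall and in every user group — no reversal.

No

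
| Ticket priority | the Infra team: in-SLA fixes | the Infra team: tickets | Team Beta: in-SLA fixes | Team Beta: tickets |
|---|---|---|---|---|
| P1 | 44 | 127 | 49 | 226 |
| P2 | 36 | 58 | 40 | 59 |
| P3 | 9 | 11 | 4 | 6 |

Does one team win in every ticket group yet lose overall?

P1: the Infra team 44/127 = 34.6%, Team Beta 49/226 = 21.7% → the Infra team
P2: the Infra team 36/58 = 62.1%, Team Beta 40/59 = 67.8% → Team Beta
P3: the Infra team 9/11 = 81.8%, Team Beta 4/6 = 66.7% → the Infra team
Overall: the Infra team 89/196 = 45.4%, Team Beta 93/291 = 32.0% → the Infra team
Neither sweeps: the Infra team wins 2 of 3 groups, Team Beta wins 1. The Infra team wins overall but not every group — no Simpson reversal.

No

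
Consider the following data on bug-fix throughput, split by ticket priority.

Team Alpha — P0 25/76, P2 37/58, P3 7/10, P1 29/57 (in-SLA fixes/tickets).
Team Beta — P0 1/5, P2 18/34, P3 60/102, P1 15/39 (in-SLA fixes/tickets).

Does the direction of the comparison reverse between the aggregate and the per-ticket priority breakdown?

Yes

P0: Team Alpha 25/76 = 32.9%, Team Beta 1/5 = 20.0% → Team Alpha
P2: Team Alpha 37/58 = 63.8%, Team Beta 18/34 = 52.9% → Team Alpha
P3: Team Alpha 7/10 = 70.0%, Team Beta 60/102 = 58.8% → Team Alpha
P1: Team Alpha 29/57 = 50.9%, Team Beta 15/39 = 38.5% → Team Alpha
Overall: Team Alpha 98/201 = 48.8%, Team Beta 94/180 = 52.2% → Team Beta
Team Alpha wins each ticket group but Team Beta wins overall — the comparison reverses. Team Alpha's tickets skew toward P0, which has a lower base rate.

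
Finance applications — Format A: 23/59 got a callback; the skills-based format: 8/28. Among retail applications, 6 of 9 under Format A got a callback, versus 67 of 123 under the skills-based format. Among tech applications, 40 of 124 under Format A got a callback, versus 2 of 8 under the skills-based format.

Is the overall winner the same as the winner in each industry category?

No

Finance: Format A 23/59 = 39.0%, the skills-based format 8/28 = 28.6% → Format A
Retail: Format A 6/9 = 66.7%, the skills-based format 67/123 = 54.5% → Format A
Tech: Format A 40/124 = 32.3%, the skills-based format 2/8 = 25.0% → Format A
Overall: Format A 69/192 = 35.9%, the skills-based format 77/159 = 48.4% → the skills-based format
Format A wins each industry group but the skills-based format wins overall — the comparison reverses. Format A's applications skew toward tech, which has a lower base rate.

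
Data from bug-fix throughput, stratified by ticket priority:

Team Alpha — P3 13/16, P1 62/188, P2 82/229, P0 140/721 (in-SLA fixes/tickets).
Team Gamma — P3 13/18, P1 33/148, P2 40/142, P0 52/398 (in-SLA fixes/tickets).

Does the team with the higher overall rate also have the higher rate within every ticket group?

Yes

P3: Team Alpha 13/16 = 81.2%, Team Gamma 13/18 = 72.2% → Team Alpha
P1: Team Alpha 62/188 = 33.0%, Team Gamma 33/148 = 22.3% → Team Alpha
P2: Team Alpha 82/229 = 35.8%, Team Gamma 40/142 = 28.2% → Team Alpha
P0: Team Alpha 140/721 = 19.4%, Team Gamma 52/398 = 13.1% → Team Alpha
Overall: Team Alpha 297/1154 = 25.7%, Team Gamma 138/706 = 19.5% → Team Alpha
Team Alpha wins overall and in every ticket group — no reversal.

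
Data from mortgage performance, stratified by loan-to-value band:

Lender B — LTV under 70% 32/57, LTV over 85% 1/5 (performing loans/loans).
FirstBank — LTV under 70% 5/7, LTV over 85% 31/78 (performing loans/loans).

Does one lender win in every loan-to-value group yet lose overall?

Yes

LTV under 70%: Lender B 32/57 = 56.1%, FirstBank 5/7 = 71.4% → FirstBank
LTV over 85%: Lender B 1/5 = 20.0%, FirstBank 31/78 = 39.7% → FirstBank
Overall: Lender B 33/62 = 53.2%, FirstBank 36/85 = 42.4% → Lender B
FirstBank wins each loan-to-value group but Lender B wins overall — the comparison reverses. FirstBank's loans skew toward LTV over 85%, which has a lower base rate.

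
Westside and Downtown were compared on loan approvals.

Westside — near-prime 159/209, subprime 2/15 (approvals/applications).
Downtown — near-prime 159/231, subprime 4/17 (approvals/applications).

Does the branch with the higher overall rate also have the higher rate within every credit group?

No

Near-prime: Westside 159/209 = 76.1%, Downtown 159/231 = 68.8% → Westside
Subprime: Westside 2/15 = 13.3%, Downtown 4/17 = 23.5% → Downtown
Overall: Westside 161/224 = 71.9%, Downtown 163/248 = 65.7% → Westside
Neither sweeps: Westside wins 1 of 2 groups, Downtown wins 1. Westside wins overall but not every group — no Simpson reversal.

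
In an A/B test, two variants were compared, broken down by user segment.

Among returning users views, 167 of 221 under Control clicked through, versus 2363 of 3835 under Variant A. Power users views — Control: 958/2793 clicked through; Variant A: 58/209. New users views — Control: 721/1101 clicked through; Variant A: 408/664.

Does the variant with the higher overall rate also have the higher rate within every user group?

Returning users: Control 167/221 = 75.6%, Variant A 2363/3835 = 61.6% → Control
Power users: Control 958/2793 = 34.3%, Variant A 58/209 = 27.8% → Control
New users: Control 721/1101 = 65.5%, Variant A 408/664 = 61.4% → Control
Overall: Control 1846/4115 = 44.9%, Variant A 2829/4708 = 60.1% → Variant A
Control wins each user group but Variant A wins overall — the comparison reverses. Control's views skew toward power users, which has a lower base rate.

No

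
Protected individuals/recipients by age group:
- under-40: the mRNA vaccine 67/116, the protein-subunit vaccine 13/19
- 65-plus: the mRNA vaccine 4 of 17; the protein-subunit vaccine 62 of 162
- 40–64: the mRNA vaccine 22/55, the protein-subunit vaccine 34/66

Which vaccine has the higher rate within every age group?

Under-40: the mRNA vaccine 67/116 = 57.8%, the protein-subunit vaccine 13/19 = 68.4% → the protein-subunit vaccine
65-plus: the mRNA vaccine 4/17 = 23.5%, the protein-subunit vaccine 62/162 = 38.3% → the protein-subunit vaccine
40–64: the mRNA vaccine 22/55 = 40.0%, the protein-subunit vaccine 34/66 = 51.5% → the protein-subunit vaccine
The protein-subunit vaccine has the higher rate in all 3 groups.

the protein-subunit vaccine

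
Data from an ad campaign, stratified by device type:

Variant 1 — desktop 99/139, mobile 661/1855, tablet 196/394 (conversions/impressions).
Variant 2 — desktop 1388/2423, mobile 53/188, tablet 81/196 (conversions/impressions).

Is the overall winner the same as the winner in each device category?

Desktop: Variant 1 99/139 = 71.2%, Variant 2 1388/2423 = 57.3% → Variant 1
Mobile: Variant 1 661/1855 = 35.6%, Variant 2 53/188 = 28.2% → Variant 1
Tablet: Variant 1 196/394 = 49.7%, Variant 2 81/196 = 41.3% → Variant 1
Overall: Variant 1 956/2388 = 40.0%, Variant 2 1522/2807 = 54.2% → Variant 2
Variant 1 wins each device group but Variant 2 wins overall — the comparison reverses. Variant 1's impressions skew toward mobile, which has a lower base rate.

No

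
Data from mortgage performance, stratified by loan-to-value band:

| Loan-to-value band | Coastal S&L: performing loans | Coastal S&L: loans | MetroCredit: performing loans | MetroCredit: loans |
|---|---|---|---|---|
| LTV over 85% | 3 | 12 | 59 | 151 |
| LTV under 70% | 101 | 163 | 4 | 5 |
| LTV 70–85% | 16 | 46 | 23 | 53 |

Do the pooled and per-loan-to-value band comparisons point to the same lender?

No

LTV over 85%: Coastal S&L 3/12 = 25.0%, MetroCredit 59/151 = 39.1% → MetroCredit
LTV under 70%: Coastal S&L 101/163 = 62.0%, MetroCredit 4/5 = 80.0% → MetroCredit
LTV 70–85%: Coastal S&L 16/46 = 34.8%, MetroCredit 23/53 = 43.4% → MetroCredit
Overall: Coastal S&L 120/221 = 54.3%, MetroCredit 86/209 = 41.1% → Coastal S&L
MetroCredit wins each loan-to-value group but Coastal S&L wins overall — the comparison reverses. MetroCredit's loans skew toward LTV over 85%, which has a lower base rate.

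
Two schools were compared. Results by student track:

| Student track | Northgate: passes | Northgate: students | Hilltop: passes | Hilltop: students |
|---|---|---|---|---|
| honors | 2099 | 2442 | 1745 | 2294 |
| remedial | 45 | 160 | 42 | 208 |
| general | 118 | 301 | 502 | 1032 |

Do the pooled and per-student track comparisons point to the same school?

No

Honors: Northgate 2099/2442 = 86.0%, Hilltop 1745/2294 = 76.1% → Northgate
Remedial: Northgate 45/160 = 28.1%, Hilltop 42/208 = 20.2% → Northgate
General: Northgate 118/301 = 39.2%, Hilltop 502/1032 = 48.6% → Hilltop
Overall: Northgate 2262/2903 = 77.9%, Hilltop 2289/3534 = 64.8% → Northgate
Neither sweeps: Northgate wins 2 of 3 groups, Hilltop wins 1. Northgate wins overall but not every group — no Simpson reversal.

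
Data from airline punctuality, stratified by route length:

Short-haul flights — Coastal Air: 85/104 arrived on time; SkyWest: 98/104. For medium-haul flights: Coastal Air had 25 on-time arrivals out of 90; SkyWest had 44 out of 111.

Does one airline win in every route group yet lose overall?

No

Short-haul: Coastal Air 85/104 = 81.7%, SkyWest 98/104 = 94.2% → SkyWest
Medium-haul: Coastal Air 25/90 = 27.8%, SkyWest 44/111 = 39.6% → SkyWest
Overall: Coastal Air 110/194 = 56.7%, SkyWest 142/215 = 66.0% → SkyWest
SkyWest wins overall and in every route group — no reversal.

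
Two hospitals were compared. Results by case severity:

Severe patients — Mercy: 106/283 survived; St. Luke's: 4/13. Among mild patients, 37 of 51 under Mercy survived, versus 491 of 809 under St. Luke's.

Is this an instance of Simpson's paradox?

Severe: Mercy 106/283 = 37.5%, St. Luke's 4/13 = 30.8% → Mercy
Mild: Mercy 37/51 = 72.5%, St. Luke's 491/809 = 60.7% → Mercy
Overall: Mercy 143/334 = 42.8%, St. Luke's 495/822 = 60.2% → St. Luke's
Mercy wins each case group but St. Luke's wins overall — the comparison reverses. Mercy's patients skew toward severe, which has a lower base rate.

Yes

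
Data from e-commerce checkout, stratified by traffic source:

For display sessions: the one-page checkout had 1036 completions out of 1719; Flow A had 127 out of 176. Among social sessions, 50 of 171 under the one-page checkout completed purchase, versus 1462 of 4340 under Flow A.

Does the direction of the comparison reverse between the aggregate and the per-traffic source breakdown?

Yes

Display: the one-page checkout 1036/1719 = 60.3%, Flow A 127/176 = 72.2% → Flow A
Social: the one-page checkout 50/171 = 29.2%, Flow A 1462/4340 = 33.7% → Flow A
Overall: the one-page checkout 1086/1890 = 57.5%, Flow A 1589/4516 = 35.2% → the one-page checkout
Flow A wins each traffic group but the one-page checkout wins overall — the comparison reverses. Flow A's sessions skew toward social, which has a lower base rate.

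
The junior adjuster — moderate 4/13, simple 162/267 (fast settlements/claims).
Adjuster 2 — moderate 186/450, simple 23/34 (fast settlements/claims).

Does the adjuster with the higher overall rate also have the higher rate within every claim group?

No

Moderate: the junior adjuster 4/13 = 30.8%, Adjuster 2 186/450 = 41.3% → Adjuster 2
Simple: the junior adjuster 162/267 = 60.7%, Adjuster 2 23/34 = 67.6% → Adjuster 2
Overall: the junior adjuster 166/280 = 59.3%, Adjuster 2 209/484 = 43.2% → the junior adjuster
Adjuster 2 wins each claim group but the junior adjuster wins overall — the comparison reverses. Adjuster 2's claims skew toward moderate, which has a lower base rate.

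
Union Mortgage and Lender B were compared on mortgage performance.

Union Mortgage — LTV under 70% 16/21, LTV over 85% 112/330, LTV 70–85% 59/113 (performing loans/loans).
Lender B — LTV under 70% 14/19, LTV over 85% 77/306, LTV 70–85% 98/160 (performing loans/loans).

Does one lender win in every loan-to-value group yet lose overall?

No

LTV under 70%: Union Mortgage 16/21 = 76.2%, Lender B 14/19 = 73.7% → Union Mortgage
LTV over 85%: Union Mortgage 112/330 = 33.9%, Lender B 77/306 = 25.2% → Union Mortgage
LTV 70–85%: Union Mortgage 59/113 = 52.2%, Lender B 98/160 = 61.2% → Lender B
Overall: Union Mortgage 187/464 = 40.3%, Lender B 189/485 = 39.0% → Union Mortgage
Neither sweeps: Union Mortgage wins 2 of 3 groups, Lender B wins 1. Union Mortgage wins overall but not every group — no Simpson reversal.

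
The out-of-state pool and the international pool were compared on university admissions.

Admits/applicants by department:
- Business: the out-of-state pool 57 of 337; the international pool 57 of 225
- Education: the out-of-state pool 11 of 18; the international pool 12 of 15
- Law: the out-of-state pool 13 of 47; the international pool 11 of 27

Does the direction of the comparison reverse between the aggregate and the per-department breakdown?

Business: the out-of-state pool 57/337 = 16.9%, the international pool 57/225 = 25.3% → the international pool
Education: the out-of-state pool 11/18 = 61.1%, the international pool 12/15 = 80.0% → the international pool
Law: the out-of-state pool 13/47 = 27.7%, the international pool 11/27 = 40.7% → the international pool
Overall: the out-of-state pool 81/402 = 20.1%, the international pool 80/267 = 30.0% → the international pool
The international pool wins overall and in every department group — no reversal.

No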